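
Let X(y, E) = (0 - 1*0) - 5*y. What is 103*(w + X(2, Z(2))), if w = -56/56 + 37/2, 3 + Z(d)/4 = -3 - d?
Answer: 1545/2 ≈ 772.50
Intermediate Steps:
Z(d) = -24 - 4*d (Z(d) = -12 + 4*(-3 - d) = -12 + (-12 - 4*d) = -24 - 4*d)
X(y, E) = -5*y (X(y, E) = (0 + 0) - 5*y = 0 - 5*y = -5*y)
w = 35/2 (w = -56*1/56 + 37*(1/2) = -1 + 37/2 = 35/2 ≈ 17.500)
103*(w + X(2, Z(2))) = 103*(35/2 - 5*2) = 103*(35/2 - 10) = 103*(15/2) = 1545/2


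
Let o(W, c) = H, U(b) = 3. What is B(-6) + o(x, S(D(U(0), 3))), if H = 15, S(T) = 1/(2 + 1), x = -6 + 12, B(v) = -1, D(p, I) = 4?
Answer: 14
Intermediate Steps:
x = 6
S(T) = ⅓ (S(T) = 1/3 = ⅓)
o(W, c) = 15
B(-6) + o(x, S(D(U(0), 3))) = -1 + 15 = 14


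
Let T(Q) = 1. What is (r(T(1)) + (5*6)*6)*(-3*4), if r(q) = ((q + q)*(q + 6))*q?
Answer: -2328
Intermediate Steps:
r(q) = 2*q²*(6 + q) (r(q) = ((2*q)*(6 + q))*q = (2*q*(6 + q))*q = 2*q²*(6 + q))
(r(T(1)) + (5*6)*6)*(-3*4) = (2*1²*(6 + 1) + (5*6)*6)*(-3*4) = (2*1*7 + 30*6)*(-12) = (14 + 180)*(-12) = 194*(-12) = -2328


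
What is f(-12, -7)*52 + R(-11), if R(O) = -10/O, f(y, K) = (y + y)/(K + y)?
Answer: 13918/209 ≈ 66.593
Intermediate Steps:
f(y, K) = 2*y/(K + y) (f(y, K) = (2*y)/(K + y) = 2*y/(K + y))
f(-12, -7)*52 + R(-11) = (2*(-12)/(-7 - 12))*52 - 10/(-11) = (2*(-12)/(-19))*52 - 10*(-1/11) = (2*(-12)*(-1/19))*52 + 10/11 = (24/19)*52 + 10/11 = 1248/19 + 10/11 = 13918/209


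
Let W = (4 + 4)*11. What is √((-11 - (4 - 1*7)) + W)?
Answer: 4*√5 ≈ 8.9443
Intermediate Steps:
W = 88 (W = 8*11 = 88)
√((-11 - (4 - 1*7)) + W) = √((-11 - (4 - 1*7)) + 88) = √((-11 - (4 - 7)) + 88) = √((-11 - 1*(-3)) + 88) = √((-11 + 3) + 88) = √(-8 + 88) = √80 = 4*√5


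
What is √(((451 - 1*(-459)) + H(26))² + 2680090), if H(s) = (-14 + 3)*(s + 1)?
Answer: √3055859 ≈ 1748.1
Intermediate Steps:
H(s) = -11 - 11*s (H(s) = -11*(1 + s) = -11 - 11*s)
√(((451 - 1*(-459)) + H(26))² + 2680090) = √(((451 - 1*(-459)) + (-11 - 11*26))² + 2680090) = √(((451 + 459) + (-11 - 286))² + 2680090) = √((910 - 297)² + 2680090) = √(613² + 2680090) = √(375769 + 2680090) = √3055859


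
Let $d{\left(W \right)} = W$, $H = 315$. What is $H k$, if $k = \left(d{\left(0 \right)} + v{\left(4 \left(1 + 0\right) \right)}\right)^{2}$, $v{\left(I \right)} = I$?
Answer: $5040$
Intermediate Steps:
$k = 16$ ($k = \left(0 + 4 \left(1 + 0\right)\right)^{2} = \left(0 + 4 \cdot 1\right)^{2} = \left(0 + 4\right)^{2} = 4^{2} = 16$)
$H k = 315 \cdot 16 = 5040$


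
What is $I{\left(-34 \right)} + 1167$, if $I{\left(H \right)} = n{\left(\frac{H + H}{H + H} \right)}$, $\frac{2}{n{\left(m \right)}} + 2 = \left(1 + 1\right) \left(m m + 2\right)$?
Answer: $\frac{2335}{2} \approx 1167.5$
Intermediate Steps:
$n{\left(m \right)} = \frac{2}{2 + 2 m^{2}}$ ($n{\left(m \right)} = \frac{2}{-2 + \left(1 + 1\right) \left(m m + 2\right)} = \frac{2}{-2 + 2 \left(m^{2} + 2\right)} = \frac{2}{-2 + 2 \left(2 + m^{2}\right)} = \frac{2}{-2 + \left(4 + 2 m^{2}\right)} = \frac{2}{2 + 2 m^{2}}$)
$I{\left(H \right)} = \frac{1}{2}$ ($I{\left(H \right)} = \frac{1}{1 + \left(\frac{H + H}{H + H}\right)^{2}} = \frac{1}{1 + \left(\frac{2 H}{2 H}\right)^{2}} = \frac{1}{1 + \left(2 H \frac{1}{2 H}\right)^{2}} = \frac{1}{1 + 1^{2}} = \frac{1}{1 + 1} = \frac{1}{2}$)
$I{\left(-34 \right)} + 1167 = \frac{1}{2} + 1167 = \frac{2335}{2}$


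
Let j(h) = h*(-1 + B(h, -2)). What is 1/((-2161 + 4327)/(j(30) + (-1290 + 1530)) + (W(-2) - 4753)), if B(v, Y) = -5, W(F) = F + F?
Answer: -10/47209 ≈ -0.00021182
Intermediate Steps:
W(F) = 2*F
j(h) = -6*h (j(h) = h*(-1 - 5) = h*(-6) = -6*h)
1/((-2161 + 4327)/(j(30) + (-1290 + 1530)) + (W(-2) - 4753)) = 1/((-2161 + 4327)/(-6*30 + (-1290 + 1530)) + (2*(-2) - 4753)) = 1/(2166/(-180 + 240) + (-4 - 4753)) = 1/(2166/60 - 4757) = 1/(2166*(1/60) - 4757) = 1/(361/10 - 4757) = 1/(-47209/10) = -10/47209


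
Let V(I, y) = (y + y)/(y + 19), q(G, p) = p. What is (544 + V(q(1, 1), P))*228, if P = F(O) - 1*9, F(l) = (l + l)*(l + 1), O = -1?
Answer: 618108/5 ≈ 1.2362e+5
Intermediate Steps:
F(l) = 2*l*(1 + l) (F(l) = (2*l)*(1 + l) = 2*l*(1 + l))
P = -9 (P = 2*(-1)*(1 - 1) - 1*9 = 2*(-1)*0 - 9 = 0 - 9 = -9)
V(I, y) = 2*y/(19 + y) (V(I, y) = (2*y)/(19 + y) = 2*y/(19 + y))
(544 + V(q(1, 1), P))*228 = (544 + 2*(-9)/(19 - 9))*228 = (544 + 2*(-9)/10)*228 = (544 + 2*(-9)*(1/10))*228 = (544 - 9/5)*228 = (2711/5)*228 = 618108/5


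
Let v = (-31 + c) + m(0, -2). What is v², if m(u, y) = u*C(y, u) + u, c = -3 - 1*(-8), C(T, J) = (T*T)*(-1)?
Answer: 676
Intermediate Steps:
C(T, J) = -T² (C(T, J) = T²*(-1) = -T²)
c = 5 (c = -3 + 8 = 5)
m(u, y) = u - u*y² (m(u, y) = u*(-y²) + u = -u*y² + u = u - u*y²)
v = -26 (v = (-31 + 5) + 0*(1 - 1*(-2)²) = -26 + 0*(1 - 1*4) = -26 + 0*(1 - 4) = -26 + 0*(-3) = -26 + 0 = -26)
v² = (-26)² = 676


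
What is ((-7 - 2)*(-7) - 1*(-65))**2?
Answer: 16384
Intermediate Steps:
((-7 - 2)*(-7) - 1*(-65))**2 = (-9*(-7) + 65)**2 = (63 + 65)**2 = 128**2 = 16384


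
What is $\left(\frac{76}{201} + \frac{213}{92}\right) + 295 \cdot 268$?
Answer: $\frac{1462027325}{18492} \approx 79063.0$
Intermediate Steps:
$\left(\frac{76}{201} + \frac{213}{92}\right) + 295 \cdot 268 = \left(76 \cdot \frac{1}{201} + 213 \cdot \frac{1}{92}\right) + 79060 = \left(\frac{76}{201} + \frac{213}{92}\right) + 79060 = \frac{49805}{18492} + 79060 = \frac{1462027325}{18492}$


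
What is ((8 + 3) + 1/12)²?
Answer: 17689/144 ≈ 122.84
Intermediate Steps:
((8 + 3) + 1/12)² = (11 + 1/12)² = (133/12)² = 17689/144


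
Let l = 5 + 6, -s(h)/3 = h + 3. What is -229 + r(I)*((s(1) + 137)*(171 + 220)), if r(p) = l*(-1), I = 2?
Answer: -537854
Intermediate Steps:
s(h) = -9 - 3*h (s(h) = -3*(h + 3) = -3*(3 + h) = -9 - 3*h)
l = 11
r(p) = -11 (r(p) = 11*(-1) = -11)
-229 + r(I)*((s(1) + 137)*(171 + 220)) = -229 - 11*((-9 - 3*1) + 137)*(171 + 220) = -229 - 11*((-9 - 3) + 137)*391 = -229 - 11*(-12 + 137)*391 = -229 - 1375*391 = -229 - 11*48875 = -229 - 537625 = -537854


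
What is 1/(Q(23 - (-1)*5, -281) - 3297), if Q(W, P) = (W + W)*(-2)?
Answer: -1/3409 ≈ -0.00029334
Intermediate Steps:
Q(W, P) = -4*W (Q(W, P) = (2*W)*(-2) = -4*W)
1/(Q(23 - (-1)*5, -281) - 3297) = 1/(-4*(23 - (-1)*5) - 3297) = 1/(-4*(23 - 1*(-5)) - 3297) = 1/(-4*(23 + 5) - 3297) = 1/(-4*28 - 3297) = 1/(-112 - 3297) = 1/(-3409) = -1/3409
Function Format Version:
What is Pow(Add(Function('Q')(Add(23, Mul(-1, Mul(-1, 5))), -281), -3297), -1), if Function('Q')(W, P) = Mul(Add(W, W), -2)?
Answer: Rational(-1, 3409) ≈ -0.00029334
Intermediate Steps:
Function('Q')(W, P) = Mul(-4, W) (Function('Q')(W, P) = Mul(Mul(2, W), -2) = Mul(-4, W))
Pow(Add(Function('Q')(Add(23, Mul(-1, Mul(-1, 5))), -281), -3297), -1) = Pow(Add(Mul(-4, Add(23, Mul(-1, Mul(-1, 5)))), -3297), -1) = Pow(Add(Mul(-4, Add(23, Mul(-1, -5))), -3297), -1) = Pow(Add(Mul(-4, Add(23, 5)), -3297), -1) = Pow(Add(Mul(-4, 28), -3297), -1) = Pow(Add(-112, -3297), -1) = Pow(-3409, -1) = Rational(-1, 3409)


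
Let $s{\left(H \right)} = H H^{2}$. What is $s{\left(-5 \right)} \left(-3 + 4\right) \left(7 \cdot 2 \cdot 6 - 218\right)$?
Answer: $16750$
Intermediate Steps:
$s{\left(H \right)} = H^{3}$
$s{\left(-5 \right)} \left(-3 + 4\right) \left(7 \cdot 2 \cdot 6 - 218\right) = \left(-5\right)^{3} \left(-3 + 4\right) \left(7 \cdot 2 \cdot 6 - 218\right) = \left(-125\right) 1 \left(14 \cdot 6 - 218\right) = - 125 \left(84 - 218\right) = \left(-125\right) \left(-134\right) = 16750$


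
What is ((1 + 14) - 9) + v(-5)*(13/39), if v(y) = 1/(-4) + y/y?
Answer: 25/4 ≈ 6.2500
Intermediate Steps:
v(y) = ¾ (v(y) = 1*(-¼) + 1 = -¼ + 1 = ¾)
((1 + 14) - 9) + v(-5)*(13/39) = ((1 + 14) - 9) + 3*(13/39)/4 = (15 - 9) + 3*(13*(1/39))/4 = 6 + (¾)*(⅓) = 6 + ¼ = 25/4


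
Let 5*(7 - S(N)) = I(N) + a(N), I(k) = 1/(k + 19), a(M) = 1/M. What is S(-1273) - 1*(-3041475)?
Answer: 67247167027/22110 ≈ 3.0415e+6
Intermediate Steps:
I(k) = 1/(19 + k)
S(N) = 7 - 1/(5*N) - 1/(5*(19 + N)) (S(N) = 7 - (1/(19 + N) + 1/N)/5 = 7 - (1/N + 1/(19 + N))/5 = 7 + (-1/(5*N) - 1/(5*(19 + N))) = 7 - 1/(5*N) - 1/(5*(19 + N)))
S(-1273) - 1*(-3041475) = (⅕)*(-19 + 35*(-1273)² + 663*(-1273))/(-1273*(19 - 1273)) - 1*(-3041475) = (⅕)*(-1/1273)*(-19 + 35*1620529 - 843999)/(-1254) + 3041475 = (⅕)*(-1/1273)*(-1/1254)*(-19 + 56718515 - 843999) + 3041475 = (⅕)*(-1/1273)*(-1/1254)*55874497 + 3041475 = 154777/22110 + 3041475 = 67247167027/22110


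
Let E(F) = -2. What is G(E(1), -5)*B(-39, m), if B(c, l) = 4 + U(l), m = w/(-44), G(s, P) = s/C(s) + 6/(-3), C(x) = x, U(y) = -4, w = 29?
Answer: 0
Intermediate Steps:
G(s, P) = -1 (G(s, P) = s/s + 6/(-3) = 1 + 6*(-1/3) = 1 - 2 = -1)
m = -29/44 (m = 29/(-44) = 29*(-1/44) = -29/44 ≈ -0.65909)
B(c, l) = 0 (B(c, l) = 4 - 4 = 0)
G(E(1), -5)*B(-39, m) = -1*0 = 0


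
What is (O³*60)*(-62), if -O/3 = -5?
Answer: -12555000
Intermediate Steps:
O = 15 (O = -3*(-5) = 15)
(O³*60)*(-62) = (15³*60)*(-62) = (3375*60)*(-62) = 202500*(-62) = -12555000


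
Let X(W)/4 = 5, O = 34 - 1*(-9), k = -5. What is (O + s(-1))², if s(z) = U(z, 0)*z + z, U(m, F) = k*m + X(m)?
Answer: 289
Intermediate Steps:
O = 43 (O = 34 + 9 = 43)
X(W) = 20 (X(W) = 4*5 = 20)
U(m, F) = 20 - 5*m (U(m, F) = -5*m + 20 = 20 - 5*m)
s(z) = z + z*(20 - 5*z) (s(z) = (20 - 5*z)*z + z = z*(20 - 5*z) + z = z + z*(20 - 5*z))
(O + s(-1))² = (43 - (21 - 5*(-1)))² = (43 - (21 + 5))² = (43 - 1*26)² = (43 - 26)² = 17² = 289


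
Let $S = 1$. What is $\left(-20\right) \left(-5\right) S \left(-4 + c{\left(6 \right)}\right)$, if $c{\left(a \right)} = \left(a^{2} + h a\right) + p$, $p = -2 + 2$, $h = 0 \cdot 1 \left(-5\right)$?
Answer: $3200$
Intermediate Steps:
$h = 0$ ($h = 0 \left(-5\right) = 0$)
$p = 0$
$c{\left(a \right)} = a^{2}$ ($c{\left(a \right)} = \left(a^{2} + 0 a\right) + 0 = \left(a^{2} + 0\right) + 0 = a^{2} + 0 = a^{2}$)
$\left(-20\right) \left(-5\right) S \left(-4 + c{\left(6 \right)}\right) = \left(-20\right) \left(-5\right) 1 \left(-4 + 6^{2}\right) = 100 \cdot 1 \left(-4 + 36\right) = 100 \cdot 1 \cdot 32 = 100 \cdot 32 = 3200$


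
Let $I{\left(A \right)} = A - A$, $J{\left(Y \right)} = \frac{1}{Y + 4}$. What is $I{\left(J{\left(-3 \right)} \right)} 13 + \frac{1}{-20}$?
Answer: $- \frac{1}{20} \approx -0.05$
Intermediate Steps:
$J{\left(Y \right)} = \frac{1}{4 + Y}$
$I{\left(A \right)} = 0$
$I{\left(J{\left(-3 \right)} \right)} 13 + \frac{1}{-20} = 0 \cdot 13 + \frac{1}{-20} = 0 - \frac{1}{20} = - \frac{1}{20}$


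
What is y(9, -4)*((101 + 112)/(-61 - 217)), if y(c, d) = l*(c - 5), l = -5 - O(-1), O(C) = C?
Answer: 1704/139 ≈ 12.259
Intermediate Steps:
l = -4 (l = -5 - 1*(-1) = -5 + 1 = -4)
y(c, d) = 20 - 4*c (y(c, d) = -4*(c - 5) = -4*(-5 + c) = 20 - 4*c)
y(9, -4)*((101 + 112)/(-61 - 217)) = (20 - 4*9)*((101 + 112)/(-61 - 217)) = (20 - 36)*(213/(-278)) = -3408*(-1)/278 = -16*(-213/278) = 1704/139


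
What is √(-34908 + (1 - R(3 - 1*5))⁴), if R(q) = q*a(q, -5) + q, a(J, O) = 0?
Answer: I*√34827 ≈ 186.62*I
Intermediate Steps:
R(q) = q (R(q) = q*0 + q = 0 + q = q)
√(-34908 + (1 - R(3 - 1*5))⁴) = √(-34908 + (1 - (3 - 1*5))⁴) = √(-34908 + (1 - (3 - 5))⁴) = √(-34908 + (1 - 1*(-2))⁴) = √(-34908 + (1 + 2)⁴) = √(-34908 + 3⁴) = √(-34908 + 81) = √(-34827) = I*√34827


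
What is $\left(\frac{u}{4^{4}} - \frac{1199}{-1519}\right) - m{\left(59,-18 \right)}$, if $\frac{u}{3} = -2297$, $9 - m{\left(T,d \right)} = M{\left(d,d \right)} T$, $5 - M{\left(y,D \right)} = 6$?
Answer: $- \frac{36603237}{388864} \approx -94.129$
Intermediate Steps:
$M{\left(y,D \right)} = -1$ ($M{\left(y,D \right)} = 5 - 6 = -1$)
$m{\left(T,d \right)} = 9 + T$ ($m{\left(T,d \right)} = 9 - - T = 9 + T$)
$u = -6891$ ($u = 3 \left(-2297\right) = -6891$)
$\left(\frac{u}{4^{4}} - \frac{1199}{-1519}\right) - m{\left(59,-18 \right)} = \left(- \frac{6891}{4^{4}} - \frac{1199}{-1519}\right) - \left(9 + 59\right) = \left(- \frac{6891}{256} - - \frac{1199}{1519}\right) - 68 = \left(\left(-6891\right) \frac{1}{256} + \frac{1199}{1519}\right) - 68 = \left(- \frac{6891}{256} + \frac{1199}{1519}\right) - 68 = - \frac{10160485}{388864} - 68 = - \frac{36603237}{388864}$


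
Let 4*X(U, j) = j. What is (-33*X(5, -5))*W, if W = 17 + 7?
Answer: 990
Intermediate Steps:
X(U, j) = j/4
W = 24
(-33*X(5, -5))*W = -33*(-5)/4*24 = -33*(-5/4)*24 = (165/4)*24 = 990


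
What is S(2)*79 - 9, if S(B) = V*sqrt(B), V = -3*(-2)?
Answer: -9 + 474*sqrt(2) ≈ 661.34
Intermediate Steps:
V = 6
S(B) = 6*sqrt(B)
S(2)*79 - 9 = (6*sqrt(2))*79 - 9 = 474*sqrt(2) - 9 = -9 + 474*sqrt(2)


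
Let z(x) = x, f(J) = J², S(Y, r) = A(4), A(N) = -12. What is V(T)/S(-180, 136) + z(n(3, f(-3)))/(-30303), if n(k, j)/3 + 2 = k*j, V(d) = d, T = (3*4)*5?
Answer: -50530/10101 ≈ -5.0025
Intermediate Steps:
S(Y, r) = -12
T = 60 (T = 12*5 = 60)
n(k, j) = -6 + 3*j*k (n(k, j) = -6 + 3*(k*j) = -6 + 3*(j*k) = -6 + 3*j*k)
V(T)/S(-180, 136) + z(n(3, f(-3)))/(-30303) = 60/(-12) + (-6 + 3*(-3)²*3)/(-30303) = 60*(-1/12) + (-6 + 3*9*3)*(-1/30303) = -5 + (-6 + 81)*(-1/30303) = -5 + 75*(-1/30303) = -5 - 25/10101 = -50530/10101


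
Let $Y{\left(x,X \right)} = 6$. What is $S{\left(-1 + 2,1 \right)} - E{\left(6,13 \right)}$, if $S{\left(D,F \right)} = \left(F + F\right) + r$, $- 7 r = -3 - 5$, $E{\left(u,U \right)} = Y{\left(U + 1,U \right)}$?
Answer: $- \frac{20}{7} \approx -2.8571$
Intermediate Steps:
$E{\left(u,U \right)} = 6$
$r = \frac{8}{7}$ ($r = - \frac{-3 - 5}{7} = \left(- \frac{1}{7}\right) \left(-8\right) = \frac{8}{7} \approx 1.1429$)
$S{\left(D,F \right)} = \frac{8}{7} + 2 F$ ($S{\left(D,F \right)} = \left(F + F\right) + \frac{8}{7} = 2 F + \frac{8}{7} = \frac{8}{7} + 2 F$)
$S{\left(-1 + 2,1 \right)} - E{\left(6,13 \right)} = \left(\frac{8}{7} + 2 \cdot 1\right) - 6 = \left(\frac{8}{7} + 2\right) - 6 = \frac{22}{7} - 6 = - \frac{20}{7}$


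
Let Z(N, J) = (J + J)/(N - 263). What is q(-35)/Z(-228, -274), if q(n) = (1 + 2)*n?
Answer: -51555/548 ≈ -94.078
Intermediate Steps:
q(n) = 3*n
Z(N, J) = 2*J/(-263 + N) (Z(N, J) = (2*J)/(-263 + N) = 2*J/(-263 + N))
q(-35)/Z(-228, -274) = (3*(-35))/((2*(-274)/(-263 - 228))) = -105/(2*(-274)/(-491)) = -105/(2*(-274)*(-1/491)) = -105/548/491 = -105*491/548 = -51555/548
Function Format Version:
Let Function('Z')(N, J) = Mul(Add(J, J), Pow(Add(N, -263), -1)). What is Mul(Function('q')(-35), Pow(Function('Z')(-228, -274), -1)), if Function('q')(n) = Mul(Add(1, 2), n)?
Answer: Rational(-51555, 548) ≈ -94.078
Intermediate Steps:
Function('q')(n) = Mul(3, n)
Function('Z')(N, J) = Mul(2, J, Pow(Add(-263, N), -1)) (Function('Z')(N, J) = Mul(Mul(2, J), Pow(Add(-263, N), -1)) = Mul(2, J, Pow(Add(-263, N), -1)))
Mul(Function('q')(-35), Pow(Function('Z')(-228, -274), -1)) = Mul(Mul(3, -35), Pow(Mul(2, -274, Pow(Add(-263, -228), -1)), -1)) = Mul(-105, Pow(Mul(2, -274, Pow(-491, -1)), -1)) = Mul(-105, Pow(Mul(2, -274, Rational(-1, 491)), -1)) = Mul(-105, Pow(Rational(548, 491), -1)) = Mul(-105, Rational(491, 548)) = Rational(-51555, 548)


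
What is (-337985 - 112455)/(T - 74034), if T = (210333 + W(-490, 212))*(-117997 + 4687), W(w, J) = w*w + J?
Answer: 56305/6382832373 ≈ 8.8213e-6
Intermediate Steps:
W(w, J) = J + w² (W(w, J) = w² + J = J + w²)
T = -51062584950 (T = (210333 + (212 + (-490)²))*(-117997 + 4687) = (210333 + (212 + 240100))*(-113310) = (210333 + 240312)*(-113310) = 450645*(-113310) = -51062584950)
(-337985 - 112455)/(T - 74034) = (-337985 - 112455)/(-51062584950 - 74034) = -450440/(-51062658984) = -450440*(-1/51062658984) = 56305/6382832373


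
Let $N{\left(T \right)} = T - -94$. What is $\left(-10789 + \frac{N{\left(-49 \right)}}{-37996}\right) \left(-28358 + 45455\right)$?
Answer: $- \frac{7008725185233}{37996} \approx -1.8446 \cdot 10^{8}$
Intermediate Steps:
$N{\left(T \right)} = 94 + T$ ($N{\left(T \right)} = T + 94 = 94 + T$)
$\left(-10789 + \frac{N{\left(-49 \right)}}{-37996}\right) \left(-28358 + 45455\right) = \left(-10789 + \frac{94 - 49}{-37996}\right) \left(-28358 + 45455\right) = \left(-10789 + 45 \left(- \frac{1}{37996}\right)\right) 17097 = \left(-10789 - \frac{45}{37996}\right) 17097 = \left(- \frac{409938889}{37996}\right) 17097 = - \frac{7008725185233}{37996}$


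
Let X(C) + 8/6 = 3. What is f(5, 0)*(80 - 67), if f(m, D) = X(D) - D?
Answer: 65/3 ≈ 21.667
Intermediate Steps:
X(C) = 5/3 (X(C) = -4/3 + 3 = 5/3)
f(m, D) = 5/3 - D
f(5, 0)*(80 - 67) = (5/3 - 1*0)*(80 - 67) = (5/3 + 0)*13 = (5/3)*13 = 65/3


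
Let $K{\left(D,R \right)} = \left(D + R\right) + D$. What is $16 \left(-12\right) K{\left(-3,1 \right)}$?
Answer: $960$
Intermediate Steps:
$K{\left(D,R \right)} = R + 2 D$
$16 \left(-12\right) K{\left(-3,1 \right)} = 16 \left(-12\right) \left(1 + 2 \left(-3\right)\right) = - 192 \left(1 - 6\right) = \left(-192\right) \left(-5\right) = 960$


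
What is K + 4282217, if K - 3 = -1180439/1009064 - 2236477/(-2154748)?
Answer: 2327684793325912249/543569658968 ≈ 4.2822e+6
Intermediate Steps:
K = 1559008940193/543569658968 (K = 3 + (-1180439/1009064 - 2236477/(-2154748)) = 3 + (-1180439*1/1009064 - 2236477*(-1/2154748)) = 3 + (-1180439/1009064 + 2236477/2154748) = 3 - 71700036711/543569658968 = 1559008940193/543569658968 ≈ 2.8681)
K + 4282217 = 1559008940193/543569658968 + 4282217 = 2327684793325912249/543569658968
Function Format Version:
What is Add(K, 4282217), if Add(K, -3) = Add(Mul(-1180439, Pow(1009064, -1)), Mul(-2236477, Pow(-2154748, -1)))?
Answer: Rational(2327684793325912249, 543569658968) ≈ 4.2822e+6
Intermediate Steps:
K = Rational(1559008940193, 543569658968) (K = Add(3, Add(Mul(-1180439, Pow(1009064, -1)), Mul(-2236477, Pow(-2154748, -1)))) = Add(3, Add(Mul(-1180439, Rational(1, 1009064)), Mul(-2236477, Rational(-1, 2154748)))) = Add(3, Add(Rational(-1180439, 1009064), Rational(2236477, 2154748))) = Add(3, Rational(-71700036711, 543569658968)) = Rational(1559008940193, 543569658968) ≈ 2.8681)
Add(K, 4282217) = Add(Rational(1559008940193, 543569658968), 4282217) = Rational(2327684793325912249, 543569658968)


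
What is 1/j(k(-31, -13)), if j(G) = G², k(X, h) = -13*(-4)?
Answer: 1/2704 ≈ 0.00036982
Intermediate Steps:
k(X, h) = 52
1/j(k(-31, -13)) = 1/(52²) = 1/2704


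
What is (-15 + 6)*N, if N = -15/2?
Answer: 135/2 ≈ 67.500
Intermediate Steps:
N = -15/2 (N = -15*1/2 = -15/2 ≈ -7.5000)
(-15 + 6)*N = (-15 + 6)*(-15/2) = -9*(-15/2) = 135/2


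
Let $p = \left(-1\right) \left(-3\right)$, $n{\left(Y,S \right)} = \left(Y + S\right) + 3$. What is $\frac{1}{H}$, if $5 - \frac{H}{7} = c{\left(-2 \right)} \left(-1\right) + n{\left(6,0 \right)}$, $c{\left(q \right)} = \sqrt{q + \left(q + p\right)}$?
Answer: $- \frac{4}{119} - \frac{i}{119} \approx -0.033613 - 0.0084034 i$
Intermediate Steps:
$n{\left(Y,S \right)} = 3 + S + Y$ ($n{\left(Y,S \right)} = \left(S + Y\right) + 3 = 3 + S + Y$)
$p = 3$
$c{\left(q \right)} = \sqrt{3 + 2 q}$ ($c{\left(q \right)} = \sqrt{q + \left(q + 3\right)} = \sqrt{q + \left(3 + q\right)} = \sqrt{3 + 2 q}$)
$H = -28 + 7 i$ ($H = 35 - 7 \left(\sqrt{3 + 2 \left(-2\right)} \left(-1\right) + \left(3 + 0 + 6\right)\right) = 35 - 7 \left(\sqrt{3 - 4} \left(-1\right) + 9\right) = 35 - 7 \left(\sqrt{-1} \left(-1\right) + 9\right) = 35 - 7 \left(i \left(-1\right) + 9\right) = 35 - 7 \left(- i + 9\right) = 35 - 7 \left(9 - i\right) = 35 - \left(63 - 7 i\right) = -28 + 7 i \approx -28.0 + 7.0 i$)
$\frac{1}{H} = \frac{1}{-28 + 7 i} = \frac{-28 - 7 i}{833}$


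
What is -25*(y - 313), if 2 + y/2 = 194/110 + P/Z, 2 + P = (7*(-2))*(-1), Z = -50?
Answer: 86337/11 ≈ 7848.8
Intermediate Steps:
P = 12 (P = -2 + (7*(-2))*(-1) = -2 - 14*(-1) = -2 + 14 = 12)
y = -262/275 (y = -4 + 2*(194/110 + 12/(-50)) = -4 + 2*(194*(1/110) + 12*(-1/50)) = -4 + 2*(97/55 - 6/25) = -4 + 2*(419/275) = -4 + 838/275 = -262/275 ≈ -0.95273)
-25*(y - 313) = -25*(-262/275 - 313) = -25*(-86337/275) = 86337/11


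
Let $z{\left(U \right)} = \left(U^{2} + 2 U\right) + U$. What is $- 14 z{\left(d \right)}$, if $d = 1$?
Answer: $-56$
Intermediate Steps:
$z{\left(U \right)} = U^{2} + 3 U$
$- 14 z{\left(d \right)} = - 14 \cdot 1 \left(3 + 1\right) = - 14 \cdot 1 \cdot 4 = \left(-14\right) 4 = -56$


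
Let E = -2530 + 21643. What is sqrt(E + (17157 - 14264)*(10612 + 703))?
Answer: 16*sqrt(127943) ≈ 5723.1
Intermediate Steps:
E = 19113
sqrt(E + (17157 - 14264)*(10612 + 703)) = sqrt(19113 + (17157 - 14264)*(10612 + 703)) = sqrt(19113 + 2893*11315) = sqrt(19113 + 32734295) = sqrt(32753408) = 16*sqrt(127943)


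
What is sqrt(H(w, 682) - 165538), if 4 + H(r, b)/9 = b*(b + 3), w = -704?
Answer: 2*sqrt(1009739) ≈ 2009.7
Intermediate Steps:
H(r, b) = -36 + 9*b*(3 + b) (H(r, b) = -36 + 9*(b*(b + 3)) = -36 + 9*(b*(3 + b)) = -36 + 9*b*(3 + b))
sqrt(H(w, 682) - 165538) = sqrt((-36 + 9*682**2 + 27*682) - 165538) = sqrt((-36 + 9*465124 + 18414) - 165538) = sqrt((-36 + 4186116 + 18414) - 165538) = sqrt(4204494 - 165538) = sqrt(4038956) = 2*sqrt(1009739)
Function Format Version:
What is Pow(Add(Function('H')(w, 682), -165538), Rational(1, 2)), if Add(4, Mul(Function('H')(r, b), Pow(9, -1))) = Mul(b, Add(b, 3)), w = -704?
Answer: Mul(2, Pow(1009739, Rational(1, 2))) ≈ 2009.7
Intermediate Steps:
Function('H')(r, b) = Add(-36, Mul(9, b, Add(3, b))) (Function('H')(r, b) = Add(-36, Mul(9, Mul(b, Add(b, 3)))) = Add(-36, Mul(9, Mul(b, Add(3, b)))) = Add(-36, Mul(9, b, Add(3, b))))
Pow(Add(Function('H')(w, 682), -165538), Rational(1, 2)) = Pow(Add(Add(-36, Mul(9, Pow(682, 2)), Mul(27, 682)), -165538), Rational(1, 2)) = Pow(Add(Add(-36, Mul(9, 465124), 18414), -165538), Rational(1, 2)) = Pow(Add(Add(-36, 4186116, 18414), -165538), Rational(1, 2)) = Pow(Add(4204494, -165538), Rational(1, 2)) = Pow(4038956, Rational(1, 2)) = Mul(2, Pow(1009739, Rational(1, 2)))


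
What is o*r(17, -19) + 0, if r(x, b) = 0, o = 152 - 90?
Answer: 0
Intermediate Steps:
o = 62
o*r(17, -19) + 0 = 62*0 + 0 = 0 + 0 = 0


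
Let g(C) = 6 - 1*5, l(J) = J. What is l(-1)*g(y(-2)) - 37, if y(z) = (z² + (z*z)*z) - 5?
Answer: -38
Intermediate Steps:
y(z) = -5 + z² + z³ (y(z) = (z² + z²*z) - 5 = (z² + z³) - 5 = -5 + z² + z³)
g(C) = 1 (g(C) = 6 - 5 = 1)
l(-1)*g(y(-2)) - 37 = -1*1 - 37 = -1 - 37 = -38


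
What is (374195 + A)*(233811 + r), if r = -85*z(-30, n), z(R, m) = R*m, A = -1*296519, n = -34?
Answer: 11426994036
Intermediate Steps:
A = -296519
r = -86700 (r = -(-2550)*(-34) = -85*1020 = -86700)
(374195 + A)*(233811 + r) = (374195 - 296519)*(233811 - 86700) = 77676*147111 = 11426994036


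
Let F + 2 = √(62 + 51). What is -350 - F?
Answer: -348 - √113 ≈ -358.63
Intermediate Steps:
F = -2 + √113 (F = -2 + √(62 + 51) = -2 + √113 ≈ 8.6301)
-350 - F = -350 - (-2 + √113) = -350 + (2 - √113) = -348 - √113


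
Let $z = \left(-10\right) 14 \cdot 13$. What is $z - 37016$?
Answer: $-38836$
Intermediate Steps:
$z = -1820$ ($z = \left(-140\right) 13 = -1820$)
$z - 37016 = -1820 - 37016 = -38836$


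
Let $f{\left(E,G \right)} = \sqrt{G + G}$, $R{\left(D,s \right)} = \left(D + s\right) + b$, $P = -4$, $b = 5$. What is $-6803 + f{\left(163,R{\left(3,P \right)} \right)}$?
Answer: $-6803 + 2 \sqrt{2} \approx -6800.2$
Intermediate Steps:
$R{\left(D,s \right)} = 5 + D + s$ ($R{\left(D,s \right)} = \left(D + s\right) + 5 = 5 + D + s$)
$f{\left(E,G \right)} = \sqrt{2} \sqrt{G}$ ($f{\left(E,G \right)} = \sqrt{2 G} = \sqrt{2} \sqrt{G}$)
$-6803 + f{\left(163,R{\left(3,P \right)} \right)} = -6803 + \sqrt{2} \sqrt{5 + 3 - 4} = -6803 + \sqrt{2} \sqrt{4} = -6803 + \sqrt{2} \cdot 2 = -6803 + 2 \sqrt{2}$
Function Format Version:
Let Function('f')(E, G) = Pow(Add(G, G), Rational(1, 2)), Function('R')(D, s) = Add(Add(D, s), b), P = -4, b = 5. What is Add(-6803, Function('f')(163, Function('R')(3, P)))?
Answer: Add(-6803, Mul(2, Pow(2, Rational(1, 2)))) ≈ -6800.2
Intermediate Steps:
Function('R')(D, s) = Add(5, D, s) (Function('R')(D, s) = Add(Add(D, s), 5) = Add(5, D, s))
Function('f')(E, G) = Mul(Pow(2, Rational(1, 2)), Pow(G, Rational(1, 2))) (Function('f')(E, G) = Pow(Mul(2, G), Rational(1, 2)) = Mul(Pow(2, Rational(1, 2)), Pow(G, Rational(1, 2))))
Add(-6803, Function('f')(163, Function('R')(3, P))) = Add(-6803, Mul(Pow(2, Rational(1, 2)), Pow(Add(5, 3, -4), Rational(1, 2)))) = Add(-6803, Mul(Pow(2, Rational(1, 2)), Pow(4, Rational(1, 2)))) = Add(-6803, Mul(Pow(2, Rational(1, 2)), 2)) = Add(-6803, Mul(2, Pow(2, Rational(1, 2))))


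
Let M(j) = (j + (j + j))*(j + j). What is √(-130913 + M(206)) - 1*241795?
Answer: -241795 + √123703 ≈ -2.4144e+5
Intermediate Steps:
M(j) = 6*j² (M(j) = (j + 2*j)*(2*j) = (3*j)*(2*j) = 6*j²)
√(-130913 + M(206)) - 1*241795 = √(-130913 + 6*206²) - 1*241795 = √(-130913 + 6*42436) - 241795 = √(-130913 + 254616) - 241795 = √123703 - 241795 = -241795 + √123703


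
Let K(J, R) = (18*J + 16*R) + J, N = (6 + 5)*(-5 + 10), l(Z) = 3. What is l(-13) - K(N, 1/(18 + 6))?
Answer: -3128/3 ≈ -1042.7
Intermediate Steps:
N = 55 (N = 11*5 = 55)
K(J, R) = 16*R + 19*J (K(J, R) = (16*R + 18*J) + J = 16*R + 19*J)
l(-13) - K(N, 1/(18 + 6)) = 3 - (16/(18 + 6) + 19*55) = 3 - (16/24 + 1045) = 3 - (16*(1/24) + 1045) = 3 - (2/3 + 1045) = 3 - 1*3137/3 = 3 - 3137/3 = -3128/3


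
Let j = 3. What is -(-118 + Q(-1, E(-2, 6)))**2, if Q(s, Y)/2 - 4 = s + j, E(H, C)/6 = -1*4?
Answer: -11236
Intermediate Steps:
E(H, C) = -24 (E(H, C) = 6*(-1*4) = 6*(-4) = -24)
Q(s, Y) = 14 + 2*s (Q(s, Y) = 8 + 2*(s + 3) = 8 + 2*(3 + s) = 8 + (6 + 2*s) = 14 + 2*s)
-(-118 + Q(-1, E(-2, 6)))**2 = -(-118 + (14 + 2*(-1)))**2 = -(-118 + (14 - 2))**2 = -(-118 + 12)**2 = -1*(-106)**2 = -1*11236 = -11236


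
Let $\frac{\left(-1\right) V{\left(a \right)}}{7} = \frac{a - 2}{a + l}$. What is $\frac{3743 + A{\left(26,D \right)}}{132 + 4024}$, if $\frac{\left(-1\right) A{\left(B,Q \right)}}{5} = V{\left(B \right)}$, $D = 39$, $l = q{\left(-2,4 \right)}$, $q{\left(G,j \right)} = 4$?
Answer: $\frac{3771}{4156} \approx 0.90736$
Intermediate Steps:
$l = 4$
$V{\left(a \right)} = - \frac{7 \left(-2 + a\right)}{4 + a}$ ($V{\left(a \right)} = - 7 \frac{a - 2}{a + 4} = - 7 \frac{-2 + a}{4 + a} = - \frac{7 \left(-2 + a\right)}{4 + a}$)
$A{\left(B,Q \right)} = - \frac{35 \left(2 - B\right)}{4 + B}$ ($A{\left(B,Q \right)} = - 5 \frac{7 \left(2 - B\right)}{4 + B} = - \frac{35 \left(2 - B\right)}{4 + B}$)
$\frac{3743 + A{\left(26,D \right)}}{132 + 4024} = \frac{3743 + \frac{35 \left(-2 + 26\right)}{4 + 26}}{132 + 4024} = \frac{3743 + 35 \cdot \frac{1}{30} \cdot 24}{4156} = \left(3743 + 35 \cdot \frac{1}{30} \cdot 24\right) \frac{1}{4156} = \left(3743 + 28\right) \frac{1}{4156} = 3771 \cdot \frac{1}{4156} = \frac{3771}{4156}$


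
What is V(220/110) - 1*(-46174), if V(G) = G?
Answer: 46176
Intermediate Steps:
V(220/110) - 1*(-46174) = 220/110 - 1*(-46174) = 220*(1/110) + 46174 = 2 + 46174 = 46176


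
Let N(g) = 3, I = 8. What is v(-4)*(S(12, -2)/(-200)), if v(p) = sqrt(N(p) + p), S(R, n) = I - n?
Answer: -I/20 ≈ -0.05*I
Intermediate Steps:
S(R, n) = 8 - n
v(p) = sqrt(3 + p)
v(-4)*(S(12, -2)/(-200)) = sqrt(3 - 4)*((8 - 1*(-2))/(-200)) = sqrt(-1)*((8 + 2)*(-1/200)) = I*(10*(-1/200)) = I*(-1/20) = -I/20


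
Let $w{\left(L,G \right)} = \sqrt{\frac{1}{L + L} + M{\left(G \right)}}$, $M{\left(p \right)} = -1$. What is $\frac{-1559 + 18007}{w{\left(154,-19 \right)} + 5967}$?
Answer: $\frac{30228726528}{10966367719} - \frac{32896 i \sqrt{23639}}{10966367719} \approx 2.7565 - 0.00046121 i$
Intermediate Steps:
$w{\left(L,G \right)} = \sqrt{-1 + \frac{1}{2 L}}$ ($w{\left(L,G \right)} = \sqrt{\frac{1}{L + L} - 1} = \sqrt{\frac{1}{2 L} - 1} = \sqrt{-1 + \frac{1}{2 L}}$)
$\frac{-1559 + 18007}{w{\left(154,-19 \right)} + 5967} = \frac{-1559 + 18007}{\frac{\sqrt{-4 + \frac{2}{154}}}{2} + 5967} = \frac{16448}{\frac{\sqrt{-4 + 2 \cdot \frac{1}{154}}}{2} + 5967} = \frac{16448}{\frac{\sqrt{-4 + \frac{1}{77}}}{2} + 5967} = \frac{16448}{\frac{\sqrt{- \frac{307}{77}}}{2} + 5967} = \frac{16448}{\frac{\frac{1}{77} i \sqrt{23639}}{2} + 5967} = \frac{16448}{\frac{i \sqrt{23639}}{154} + 5967} = \frac{16448}{5967 + \frac{i \sqrt{23639}}{154}}$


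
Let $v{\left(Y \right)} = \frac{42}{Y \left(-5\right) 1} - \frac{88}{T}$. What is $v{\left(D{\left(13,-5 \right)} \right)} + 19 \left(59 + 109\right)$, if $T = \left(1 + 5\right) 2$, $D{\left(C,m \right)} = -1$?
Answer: $\frac{47896}{15} \approx 3193.1$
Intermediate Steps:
$T = 12$ ($T = 6 \cdot 2 = 12$)
$v{\left(Y \right)} = - \frac{22}{3} - \frac{42}{5 Y}$ ($v{\left(Y \right)} = \frac{42}{Y \left(-5\right) 1} - \frac{88}{12} = \frac{42}{- 5 Y 1} - \frac{22}{3} = \frac{42}{\left(-5\right) Y} - \frac{22}{3} = 42 \left(- \frac{1}{5 Y}\right) - \frac{22}{3} = - \frac{42}{5 Y} - \frac{22}{3} = - \frac{22}{3} - \frac{42}{5 Y}$)
$v{\left(D{\left(13,-5 \right)} \right)} + 19 \left(59 + 109\right) = \frac{2 \left(-63 - -55\right)}{15 \left(-1\right)} + 19 \left(59 + 109\right) = \frac{2}{15} \left(-1\right) \left(-63 + 55\right) + 19 \cdot 168 = \frac{2}{15} \left(-1\right) \left(-8\right) + 3192 = \frac{16}{15} + 3192 = \frac{47896}{15}$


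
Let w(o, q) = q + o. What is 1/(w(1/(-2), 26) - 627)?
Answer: -2/1203 ≈ -0.0016625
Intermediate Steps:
w(o, q) = o + q
1/(w(1/(-2), 26) - 627) = 1/((1/(-2) + 26) - 627) = 1/((-½ + 26) - 627) = 1/(51/2 - 627) = 1/(-1203/2) = -2/1203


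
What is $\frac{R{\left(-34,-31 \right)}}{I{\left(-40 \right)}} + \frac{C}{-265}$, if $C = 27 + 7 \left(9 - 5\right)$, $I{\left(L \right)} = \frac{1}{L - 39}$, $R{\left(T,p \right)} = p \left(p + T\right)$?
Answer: $- \frac{8436816}{53} \approx -1.5919 \cdot 10^{5}$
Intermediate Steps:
$R{\left(T,p \right)} = p \left(T + p\right)$
$I{\left(L \right)} = \frac{1}{-39 + L}$
$C = 55$ ($C = 27 + 7 \cdot 4 = 27 + 28 = 55$)
$\frac{R{\left(-34,-31 \right)}}{I{\left(-40 \right)}} + \frac{C}{-265} = \frac{\left(-31\right) \left(-34 - 31\right)}{\frac{1}{-39 - 40}} + \frac{55}{-265} = \frac{\left(-31\right) \left(-65\right)}{\frac{1}{-79}} + 55 \left(- \frac{1}{265}\right) = \frac{2015}{- \frac{1}{79}} - \frac{11}{53} = 2015 \left(-79\right) - \frac{11}{53} = -159185 - \frac{11}{53} = - \frac{8436816}{53}$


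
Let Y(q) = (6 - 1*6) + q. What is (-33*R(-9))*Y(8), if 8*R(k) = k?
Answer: 297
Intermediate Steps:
R(k) = k/8
Y(q) = q (Y(q) = (6 - 6) + q = 0 + q = q)
(-33*R(-9))*Y(8) = -33*(-9)/8*8 = -33*(-9/8)*8 = (297/8)*8 = 297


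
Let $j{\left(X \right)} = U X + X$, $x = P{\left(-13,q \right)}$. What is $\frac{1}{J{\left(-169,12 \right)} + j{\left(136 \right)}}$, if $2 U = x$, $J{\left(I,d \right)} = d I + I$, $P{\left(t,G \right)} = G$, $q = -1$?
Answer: $- \frac{1}{2129} \approx -0.0004697$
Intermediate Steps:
$J{\left(I,d \right)} = I + I d$ ($J{\left(I,d \right)} = I d + I = I + I d$)
$x = -1$
$U = - \frac{1}{2}$ ($U = \frac{1}{2} \left(-1\right) = - \frac{1}{2} \approx -0.5$)
$j{\left(X \right)} = \frac{X}{2}$ ($j{\left(X \right)} = - \frac{X}{2} + X = \frac{X}{2}$)
$\frac{1}{J{\left(-169,12 \right)} + j{\left(136 \right)}} = \frac{1}{- 169 \left(1 + 12\right) + \frac{1}{2} \cdot 136} = \frac{1}{\left(-169\right) 13 + 68} = \frac{1}{-2197 + 68} = \frac{1}{-2129} = - \frac{1}{2129}$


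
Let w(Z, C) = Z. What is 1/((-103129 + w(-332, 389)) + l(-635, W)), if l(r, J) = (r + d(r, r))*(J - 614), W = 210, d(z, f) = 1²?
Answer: 1/152675 ≈ 6.5499e-6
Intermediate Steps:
d(z, f) = 1
l(r, J) = (1 + r)*(-614 + J) (l(r, J) = (r + 1)*(J - 614) = (1 + r)*(-614 + J))
1/((-103129 + w(-332, 389)) + l(-635, W)) = 1/((-103129 - 332) + (-614 + 210 - 614*(-635) + 210*(-635))) = 1/(-103461 + (-614 + 210 + 389890 - 133350)) = 1/(-103461 + 256136) = 1/152675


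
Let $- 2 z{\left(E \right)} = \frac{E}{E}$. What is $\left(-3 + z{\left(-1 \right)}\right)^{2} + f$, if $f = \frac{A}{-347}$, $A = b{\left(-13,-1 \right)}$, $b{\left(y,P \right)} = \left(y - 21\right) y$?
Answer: $\frac{15235}{1388} \approx 10.976$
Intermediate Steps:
$b{\left(y,P \right)} = y \left(-21 + y\right)$ ($b{\left(y,P \right)} = \left(-21 + y\right) y = y \left(-21 + y\right)$)
$z{\left(E \right)} = - \frac{1}{2}$ ($z{\left(E \right)} = - \frac{E \frac{1}{E}}{2} = \left(- \frac{1}{2}\right) 1 = - \frac{1}{2}$)
$A = 442$ ($A = - 13 \left(-21 - 13\right) = \left(-13\right) \left(-34\right) = 442$)
$f = - \frac{442}{347}$ ($f = \frac{442}{-347} = 442 \left(- \frac{1}{347}\right) = - \frac{442}{347} \approx -1.2738$)
$\left(-3 + z{\left(-1 \right)}\right)^{2} + f = \left(-3 - \frac{1}{2}\right)^{2} - \frac{442}{347} = \left(- \frac{7}{2}\right)^{2} - \frac{442}{347} = \frac{49}{4} - \frac{442}{347} = \frac{15235}{1388}$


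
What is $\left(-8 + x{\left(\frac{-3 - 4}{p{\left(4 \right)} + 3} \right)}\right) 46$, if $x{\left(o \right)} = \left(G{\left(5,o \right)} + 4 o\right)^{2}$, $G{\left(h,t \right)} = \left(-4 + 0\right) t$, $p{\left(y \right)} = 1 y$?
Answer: $-368$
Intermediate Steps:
$p{\left(y \right)} = y$
$G{\left(h,t \right)} = - 4 t$
$x{\left(o \right)} = 0$ ($x{\left(o \right)} = \left(- 4 o + 4 o\right)^{2} = 0^{2} = 0$)
$\left(-8 + x{\left(\frac{-3 - 4}{p{\left(4 \right)} + 3} \right)}\right) 46 = \left(-8 + 0\right) 46 = \left(-8\right) 46 = -368$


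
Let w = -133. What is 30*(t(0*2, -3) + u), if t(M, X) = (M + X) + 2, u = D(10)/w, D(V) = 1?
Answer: -4020/133 ≈ -30.226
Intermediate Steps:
u = -1/133 (u = 1/(-133) = 1*(-1/133) = -1/133 ≈ -0.0075188)
t(M, X) = 2 + M + X
30*(t(0*2, -3) + u) = 30*((2 + 0*2 - 3) - 1/133) = 30*((2 + 0 - 3) - 1/133) = 30*(-1 - 1/133) = 30*(-134/133) = -4020/133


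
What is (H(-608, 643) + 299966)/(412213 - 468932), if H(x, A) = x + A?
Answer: -23077/4363 ≈ -5.2893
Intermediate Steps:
H(x, A) = A + x
(H(-608, 643) + 299966)/(412213 - 468932) = ((643 - 608) + 299966)/(412213 - 468932) = (35 + 299966)/(-56719) = 300001*(-1/56719) = -23077/4363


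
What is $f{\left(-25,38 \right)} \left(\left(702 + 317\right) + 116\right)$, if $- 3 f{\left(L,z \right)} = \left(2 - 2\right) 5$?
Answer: $0$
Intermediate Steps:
$f{\left(L,z \right)} = 0$ ($f{\left(L,z \right)} = - \frac{\left(2 - 2\right) 5}{3} = - \frac{0 \cdot 5}{3} = \left(- \frac{1}{3}\right) 0 = 0$)
$f{\left(-25,38 \right)} \left(\left(702 + 317\right) + 116\right) = 0 \left(\left(702 + 317\right) + 116\right) = 0 \left(1019 + 116\right) = 0 \cdot 1135 = 0$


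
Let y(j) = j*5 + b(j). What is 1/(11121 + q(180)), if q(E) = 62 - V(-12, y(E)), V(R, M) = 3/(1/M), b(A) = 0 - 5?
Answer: 1/8498 ≈ 0.00011767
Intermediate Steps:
b(A) = -5
y(j) = -5 + 5*j (y(j) = j*5 - 5 = 5*j - 5 = -5 + 5*j)
V(R, M) = 3*M
q(E) = 77 - 15*E (q(E) = 62 - 3*(-5 + 5*E) = 62 - (-15 + 15*E) = 62 + (15 - 15*E) = 77 - 15*E)
1/(11121 + q(180)) = 1/(11121 + (77 - 15*180)) = 1/(11121 + (77 - 2700)) = 1/(11121 - 2623) = 1/8498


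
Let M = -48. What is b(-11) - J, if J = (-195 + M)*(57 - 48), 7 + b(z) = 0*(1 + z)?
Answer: 2180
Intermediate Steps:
b(z) = -7 (b(z) = -7 + 0*(1 + z) = -7 + 0 = -7)
J = -2187 (J = (-195 - 48)*(57 - 48) = -243*9 = -2187)
b(-11) - J = -7 - 1*(-2187) = -7 + 2187 = 2180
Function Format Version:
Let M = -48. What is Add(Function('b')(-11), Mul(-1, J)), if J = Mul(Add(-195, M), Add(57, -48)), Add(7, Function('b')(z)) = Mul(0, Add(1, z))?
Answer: 2180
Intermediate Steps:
Function('b')(z) = -7 (Function('b')(z) = Add(-7, Mul(0, Add(1, z))) = Add(-7, 0) = -7)
J = -2187 (J = Mul(Add(-195, -48), Add(57, -48)) = Mul(-243, 9) = -2187)
Add(Function('b')(-11), Mul(-1, J)) = Add(-7, Mul(-1, -2187)) = Add(-7, 2187) = 2180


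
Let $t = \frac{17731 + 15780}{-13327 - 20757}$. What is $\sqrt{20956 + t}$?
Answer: $\frac{3 \sqrt{676217843017}}{17042} \approx 144.76$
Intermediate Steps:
$t = - \frac{33511}{34084}$ ($t = \frac{33511}{-34084} = 33511 \left(- \frac{1}{34084}\right) = - \frac{33511}{34084} \approx -0.98319$)
$\sqrt{20956 + t} = \sqrt{20956 - \frac{33511}{34084}} = \sqrt{\frac{714230793}{34084}} = \frac{3 \sqrt{676217843017}}{17042}$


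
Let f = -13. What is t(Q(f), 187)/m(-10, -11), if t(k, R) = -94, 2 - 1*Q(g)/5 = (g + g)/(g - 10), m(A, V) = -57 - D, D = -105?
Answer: -47/24 ≈ -1.9583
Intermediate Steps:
m(A, V) = 48 (m(A, V) = -57 - 1*(-105) = -57 + 105 = 48)
Q(g) = 10 - 10*g/(-10 + g) (Q(g) = 10 - 5*(g + g)/(g - 10) = 10 - 5*2*g/(-10 + g) = 10 - 10*g/(-10 + g))
t(Q(f), 187)/m(-10, -11) = -94/48 = -94*1/48 = -47/24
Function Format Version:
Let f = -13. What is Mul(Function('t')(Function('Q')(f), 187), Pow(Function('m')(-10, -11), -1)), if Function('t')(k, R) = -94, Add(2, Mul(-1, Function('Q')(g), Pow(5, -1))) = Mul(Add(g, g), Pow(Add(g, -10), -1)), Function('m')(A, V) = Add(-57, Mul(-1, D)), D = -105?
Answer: Rational(-47, 24) ≈ -1.9583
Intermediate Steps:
Function('m')(A, V) = 48 (Function('m')(A, V) = Add(-57, Mul(-1, -105)) = Add(-57, 105) = 48)
Function('Q')(g) = Add(10, Mul(-10, g, Pow(Add(-10, g), -1))) (Function('Q')(g) = Add(10, Mul(-5, Mul(Add(g, g), Pow(Add(g, -10), -1)))) = Add(10, Mul(-5, Mul(Mul(2, g), Pow(Add(-10, g), -1)))) = Add(10, Mul(-5, Mul(2, g, Pow(Add(-10, g), -1)))) = Add(10, Mul(-10, g, Pow(Add(-10, g), -1))))
Mul(Function('t')(Function('Q')(f), 187), Pow(Function('m')(-10, -11), -1)) = Mul(-94, Pow(48, -1)) = Mul(-94, Rational(1, 48)) = Rational(-47, 24)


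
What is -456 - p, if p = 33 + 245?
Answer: -734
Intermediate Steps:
p = 278
-456 - p = -456 - 1*278 = -456 - 278 = -734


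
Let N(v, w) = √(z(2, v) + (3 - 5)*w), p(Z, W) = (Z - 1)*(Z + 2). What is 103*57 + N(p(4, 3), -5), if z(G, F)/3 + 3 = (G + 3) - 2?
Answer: 5871 + √10 ≈ 5874.2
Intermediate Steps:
p(Z, W) = (-1 + Z)*(2 + Z)
z(G, F) = -6 + 3*G (z(G, F) = -9 + 3*((G + 3) - 2) = -9 + 3*((3 + G) - 2) = -9 + 3*(1 + G) = -9 + (3 + 3*G) = -6 + 3*G)
N(v, w) = √2*√(-w) (N(v, w) = √((-6 + 3*2) + (3 - 5)*w) = √((-6 + 6) - 2*w) = √(0 - 2*w) = √(-2*w) = √2*√(-w))
103*57 + N(p(4, 3), -5) = 103*57 + √2*√(-1*(-5)) = 5871 + √2*√5 = 5871 + √10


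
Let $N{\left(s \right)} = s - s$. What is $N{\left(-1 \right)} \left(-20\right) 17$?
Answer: $0$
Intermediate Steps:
$N{\left(s \right)} = 0$
$N{\left(-1 \right)} \left(-20\right) 17 = 0 \left(-20\right) 17 = 0 \cdot 17 = 0$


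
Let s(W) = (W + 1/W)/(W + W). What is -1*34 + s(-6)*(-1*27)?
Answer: -383/8 ≈ -47.875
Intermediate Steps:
s(W) = (W + 1/W)/(2*W) (s(W) = (W + 1/W)/((2*W)) = (W + 1/W)*(1/(2*W)) = (W + 1/W)/(2*W))
-1*34 + s(-6)*(-1*27) = -1*34 + ((½)*(1 + (-6)²)/(-6)²)*(-1*27) = -34 + ((½)*(1/36)*(1 + 36))*(-27) = -34 + ((½)*(1/36)*37)*(-27) = -34 + (37/72)*(-27) = -34 - 111/8 = -383/8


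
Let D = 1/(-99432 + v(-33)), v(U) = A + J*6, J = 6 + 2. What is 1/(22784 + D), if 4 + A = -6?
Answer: 99394/2264592895 ≈ 4.3890e-5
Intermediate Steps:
A = -10 (A = -4 - 6 = -10)
J = 8
v(U) = 38 (v(U) = -10 + 8*6 = -10 + 48 = 38)
D = -1/99394 (D = 1/(-99432 + 38) = 1/(-99394) = -1/99394 ≈ -1.0061e-5)
1/(22784 + D) = 1/(22784 - 1/99394) = 1/(2264592895/99394) = 99394/2264592895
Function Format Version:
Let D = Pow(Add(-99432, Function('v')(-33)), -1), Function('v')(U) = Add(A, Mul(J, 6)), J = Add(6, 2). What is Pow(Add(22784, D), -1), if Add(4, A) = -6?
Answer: Rational(99394, 2264592895) ≈ 4.3890e-5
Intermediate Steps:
A = -10 (A = Add(-4, -6) = -10)
J = 8
Function('v')(U) = 38 (Function('v')(U) = Add(-10, Mul(8, 6)) = Add(-10, 48) = 38)
D = Rational(-1, 99394) (D = Pow(Add(-99432, 38), -1) = Pow(-99394, -1) = Rational(-1, 99394) ≈ -1.0061e-5)
Pow(Add(22784, D), -1) = Pow(Add(22784, Rational(-1, 99394)), -1) = Pow(Rational(2264592895, 99394), -1) = Rational(99394, 2264592895)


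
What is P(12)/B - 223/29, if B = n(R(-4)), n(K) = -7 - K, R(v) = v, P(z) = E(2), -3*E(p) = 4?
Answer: -1891/261 ≈ -7.2452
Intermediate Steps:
E(p) = -4/3 (E(p) = -⅓*4 = -4/3)
P(z) = -4/3
B = -3 (B = -7 - 1*(-4) = -7 + 4 = -3)
P(12)/B - 223/29 = -4/3/(-3) - 223/29 = -4/3*(-⅓) - 223*1/29 = 4/9 - 223/29 = -1891/261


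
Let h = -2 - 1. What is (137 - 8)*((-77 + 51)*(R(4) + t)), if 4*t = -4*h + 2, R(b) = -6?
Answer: 8385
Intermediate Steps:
h = -3
t = 7/2 (t = (-4*(-3) + 2)/4 = (12 + 2)/4 = (¼)*14 = 7/2 ≈ 3.5000)
(137 - 8)*((-77 + 51)*(R(4) + t)) = (137 - 8)*((-77 + 51)*(-6 + 7/2)) = 129*(-26*(-5/2)) = 129*65 = 8385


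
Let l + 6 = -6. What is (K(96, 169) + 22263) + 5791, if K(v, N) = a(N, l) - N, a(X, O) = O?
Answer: 27873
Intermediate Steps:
l = -12 (l = -6 - 6 = -12)
K(v, N) = -12 - N
(K(96, 169) + 22263) + 5791 = ((-12 - 1*169) + 22263) + 5791 = ((-12 - 169) + 22263) + 5791 = (-181 + 22263) + 5791 = 22082 + 5791 = 27873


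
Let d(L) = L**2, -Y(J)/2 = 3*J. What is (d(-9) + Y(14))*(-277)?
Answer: 831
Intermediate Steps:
Y(J) = -6*J
(d(-9) + Y(14))*(-277) = ((-9)**2 - 6*14)*(-277) = (81 - 84)*(-277) = -3*(-277) = 831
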